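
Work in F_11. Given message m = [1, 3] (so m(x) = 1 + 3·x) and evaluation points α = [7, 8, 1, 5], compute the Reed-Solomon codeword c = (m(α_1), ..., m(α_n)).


c = [0, 3, 4, 5]

Message polynomial: m(x) = 1 + 3·x (mod 11).
For each evaluation point α_i, compute m(α_i) mod 11:
  α_1 = 7: Horner steps 3 → 0, so m(7) = 0.
  α_2 = 8: Horner steps 3 → 3, so m(8) = 3.
  α_3 = 1: Horner steps 3 → 4, so m(1) = 4.
  α_4 = 5: Horner steps 3 → 5, so m(5) = 5.
Codeword c = [0, 3, 4, 5] ∈ F_11^4.


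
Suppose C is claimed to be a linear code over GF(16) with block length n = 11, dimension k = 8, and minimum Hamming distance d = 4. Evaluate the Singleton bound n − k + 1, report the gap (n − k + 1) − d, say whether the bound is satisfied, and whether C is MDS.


Singleton RHS = n − k + 1 = 4, slack = 0, bound satisfied, MDS.

Singleton bound: d ≤ n − k + 1.
Here n = 11, k = 8, so n − k + 1 = 4.
Given d = 4, check d ≤ 4: YES.
Slack = (n − k + 1) − d = 0.
The code is MDS (slack = 0).
Description: the claimed parameters are [11, 8, 4]_16; such a code would be MDS (meets Singleton bound).


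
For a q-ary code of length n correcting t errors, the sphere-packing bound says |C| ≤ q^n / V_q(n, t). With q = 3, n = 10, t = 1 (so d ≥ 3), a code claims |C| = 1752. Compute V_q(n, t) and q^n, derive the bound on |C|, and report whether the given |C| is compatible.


V_q(n, t) = 21, q^n = 59049, Hamming bound = 2811, |C| = 1752 ≤ bound (satisfied).

Step 1: Compute V_q(n, t) = Σ_{j=0}^1 C(n, j) (q−1)^j.
  j = 0: C(10,0)·(2)^0 = 1·1 = 1.
  j = 1: C(10,1)·(2)^1 = 10·2 = 20.
  V_q(n, t) = 1 + 20 = 21.
Step 2: q^n = 3^10 = 59049.
Step 3: Hamming bound ⌊q^n / V_q(n,t)⌋ = ⌊59049/21⌋ = 2811.
Step 4: Compare |C| = 1752 to 2811: satisfied.
The claimed |C| lies below the Hamming bound.


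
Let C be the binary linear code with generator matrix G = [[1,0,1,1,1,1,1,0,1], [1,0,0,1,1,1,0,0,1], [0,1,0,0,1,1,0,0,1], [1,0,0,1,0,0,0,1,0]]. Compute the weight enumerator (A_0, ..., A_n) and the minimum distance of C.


Weight distribution: A_0 = 1, A_2 = 2, A_3 = 2, A_4 = 3, A_5 = 3, A_6 = 2, A_7 = 2, A_9 = 1. Minimum distance d = 2.

Enumerate all 2^4 = 16 messages m ∈ F_2^4.
For each, compute codeword c = mG in F_2^9, then tally its weight.
  m = 0000 → c = 000000000, weight = 0.
  m = 1000 → c = 101111101, weight = 7.
  m = 0100 → c = 100111001, weight = 5.
  m = 1100 → c = 001000100, weight = 2.
  m = 0010 → c = 010011001, weight = 4.
  m = 1010 → c = 111100100, weight = 5.
  m = 0110 → c = 110100000, weight = 3.
  m = 1110 → c = 011011101, weight = 6.
  m = 0001 → c = 100100010, weight = 3.
  m = 1001 → c = 001011111, weight = 6.
  m = 0101 → c = 000011011, weight = 4.
  m = 1101 → c = 101100110, weight = 5.
  m = 0011 → c = 110111011, weight = 7.
  m = 1011 → c = 011000110, weight = 4.
  m = 0111 → c = 010000010, weight = 2.
  m = 1111 → c = 111111111, weight = 9.
Tally weights:
  weight 0: 1 codewords.
  weight 2: 2 codewords.
  weight 3: 2 codewords.
  weight 4: 3 codewords.
  weight 5: 3 codewords.
  weight 6: 2 codewords.
  weight 7: 2 codewords.
  weight 9: 1 codewords.
Minimum distance d = smallest w > 0 with A_w > 0 = 2.
Sanity: Σ A_w = 16 = 2^4 = 16 ✓.


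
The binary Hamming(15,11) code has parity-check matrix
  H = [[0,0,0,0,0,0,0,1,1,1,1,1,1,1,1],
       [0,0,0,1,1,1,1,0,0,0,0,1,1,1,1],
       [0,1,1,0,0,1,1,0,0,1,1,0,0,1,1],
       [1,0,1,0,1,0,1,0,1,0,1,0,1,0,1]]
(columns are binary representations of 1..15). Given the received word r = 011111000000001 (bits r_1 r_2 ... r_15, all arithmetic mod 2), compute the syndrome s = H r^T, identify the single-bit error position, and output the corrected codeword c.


s = (1, 0, 0, 1)^T, error position = 9, corrected codeword c = 011111001000001

Compute s = H r^T mod 2 one row at a time:
  s_1 = 0 + 0 + 0 + 0 + 0 + 0 + 0 + 1 = 1 ≡ 1 (mod 2).
  s_2 = 1 + 1 + 1 + 0 + 0 + 0 + 0 + 1 = 4 ≡ 0 (mod 2).
  s_3 = 1 + 1 + 1 + 0 + 0 + 0 + 0 + 1 = 4 ≡ 0 (mod 2).
  s_4 = 0 + 1 + 1 + 0 + 0 + 0 + 0 + 1 = 3 ≡ 1 (mod 2).
s = (1, 0, 0, 1)^T — this equals column 9 of H (binary 1001), so error is at position 9.
Correct: flip bit 9 of r = 011111000000001 to get c = 011111001000001.


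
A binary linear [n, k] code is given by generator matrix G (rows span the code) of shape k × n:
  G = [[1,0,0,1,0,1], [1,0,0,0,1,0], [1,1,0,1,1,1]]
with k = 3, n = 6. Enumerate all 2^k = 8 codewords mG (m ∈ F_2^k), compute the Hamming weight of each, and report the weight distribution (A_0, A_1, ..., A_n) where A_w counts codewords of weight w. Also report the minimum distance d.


Weight distribution: A_0 = 1, A_2 = 3, A_3 = 3, A_5 = 1. Minimum distance d = 2.

Enumerate all 2^3 = 8 messages m ∈ F_2^3.
For each, compute codeword c = mG in F_2^6, then tally its weight.
  m = 000 → c = 000000, weight = 0.
  m = 100 → c = 100101, weight = 3.
  m = 010 → c = 100010, weight = 2.
  m = 110 → c = 000111, weight = 3.
  m = 001 → c = 110111, weight = 5.
  m = 101 → c = 010010, weight = 2.
  m = 011 → c = 010101, weight = 3.
  m = 111 → c = 110000, weight = 2.
Tally weights:
  weight 0: 1 codewords.
  weight 2: 3 codewords.
  weight 3: 3 codewords.
  weight 5: 1 codewords.
Minimum distance d = smallest w > 0 with A_w > 0 = 2.
Sanity: Σ A_w = 8 = 2^3 = 8 ✓.


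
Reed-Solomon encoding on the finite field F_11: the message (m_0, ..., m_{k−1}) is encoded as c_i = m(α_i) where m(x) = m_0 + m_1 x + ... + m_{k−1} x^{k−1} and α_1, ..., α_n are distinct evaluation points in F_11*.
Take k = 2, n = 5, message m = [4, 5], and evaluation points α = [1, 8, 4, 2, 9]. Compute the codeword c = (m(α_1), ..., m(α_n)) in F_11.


c = [9, 0, 2, 3, 5]

Message polynomial: m(x) = 4 + 5·x (mod 11).
For each evaluation point α_i, compute m(α_i) mod 11:
  α_1 = 1: Horner steps 5 → 9, so m(1) = 9.
  α_2 = 8: Horner steps 5 → 0, so m(8) = 0.
  α_3 = 4: Horner steps 5 → 2, so m(4) = 2.
  α_4 = 2: Horner steps 5 → 3, so m(2) = 3.
  α_5 = 9: Horner steps 5 → 5, so m(9) = 5.
Codeword c = [9, 0, 2, 3, 5] ∈ F_11^5.


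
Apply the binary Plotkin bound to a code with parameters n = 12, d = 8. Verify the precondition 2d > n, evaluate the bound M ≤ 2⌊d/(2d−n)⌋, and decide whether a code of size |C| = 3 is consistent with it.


Plotkin bound M ≤ 4; given |C| = 3 ≤ bound (satisfied).

Check applicability: 2d = 16, n = 12.
2d − n = 4 > 0, so Plotkin applies.
Compute d/(2d−n) = 8/4 ≈ 2.0000.
⌊d/(2d−n)⌋ = 2.
Plotkin bound: M ≤ 2·2 = 4.
Given |C| = 3, check: satisfied.
This |C| is below the Plotkin bound.


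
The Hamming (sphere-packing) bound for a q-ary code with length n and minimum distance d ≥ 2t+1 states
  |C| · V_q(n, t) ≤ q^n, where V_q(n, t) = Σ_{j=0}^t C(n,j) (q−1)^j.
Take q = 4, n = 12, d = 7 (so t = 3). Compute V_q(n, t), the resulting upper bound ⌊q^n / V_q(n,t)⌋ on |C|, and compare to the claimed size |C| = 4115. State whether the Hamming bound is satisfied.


V_q(n, t) = 6571, q^n = 16777216, Hamming bound = 2553, |C| = 4115 > bound (violated).

Step 1: Compute V_q(n, t) = Σ_{j=0}^3 C(n, j) (q−1)^j.
  j = 0: C(12,0)·(3)^0 = 1·1 = 1.
  j = 1: C(12,1)·(3)^1 = 12·3 = 36.
  j = 2: C(12,2)·(3)^2 = 66·9 = 594.
  j = 3: C(12,3)·(3)^3 = 220·27 = 5940.
  V_q(n, t) = 1 + 36 + 594 + 5940 = 6571.
Step 2: q^n = 4^12 = 16777216.
Step 3: Hamming bound ⌊q^n / V_q(n,t)⌋ = ⌊16777216/6571⌋ = 2553.
Step 4: Compare |C| = 4115 to 2553: violated.
The claimed |C| lies above the Hamming bound, so no 4-ary code of length 12 with d ≥ 7 can have 4115 codewords.


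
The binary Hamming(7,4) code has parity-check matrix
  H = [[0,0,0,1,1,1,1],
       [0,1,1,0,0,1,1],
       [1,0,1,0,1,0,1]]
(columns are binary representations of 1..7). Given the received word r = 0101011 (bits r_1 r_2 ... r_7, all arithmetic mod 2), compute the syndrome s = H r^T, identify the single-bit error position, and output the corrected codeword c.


s = (1, 1, 1)^T, error position = 7, corrected codeword c = 0101010

Compute s = H r^T mod 2 one row at a time:
  s_1 = 1 + 0 + 1 + 1 = 3 ≡ 1 (mod 2).
  s_2 = 1 + 0 + 1 + 1 = 3 ≡ 1 (mod 2).
  s_3 = 0 + 0 + 0 + 1 = 1 ≡ 1 (mod 2).
s = (1, 1, 1)^T — this equals column 7 of H (binary 111), so error is at position 7.
Correct: flip bit 7 of r = 0101011 to get c = 0101010.


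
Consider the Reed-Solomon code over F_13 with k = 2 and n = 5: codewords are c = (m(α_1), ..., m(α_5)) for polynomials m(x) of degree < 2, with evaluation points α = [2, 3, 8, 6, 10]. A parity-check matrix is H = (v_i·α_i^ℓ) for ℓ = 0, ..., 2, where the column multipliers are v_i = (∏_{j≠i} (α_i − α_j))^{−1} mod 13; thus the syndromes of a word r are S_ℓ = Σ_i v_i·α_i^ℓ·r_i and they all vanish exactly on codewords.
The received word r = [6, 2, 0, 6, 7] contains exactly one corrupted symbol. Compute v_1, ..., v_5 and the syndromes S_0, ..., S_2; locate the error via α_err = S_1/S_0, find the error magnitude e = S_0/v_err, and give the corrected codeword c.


S = (4, 8, 3), error at position 1, error magnitude e = 1, c = [5, 2, 0, 6, 7].

Step 1: column multipliers v_i = (∏_{j≠i}(α_i − α_j))^{−1} mod 13.
  i = 1 (α = 2): (2−3)(2−8)(2−6)(2−10) = (−1)·(−6)·(−4)·(−8) = 192 ≡ 10, so v_1 = 10^{−1} = 4 (mod 13).
  i = 2 (α = 3): (3−2)(3−8)(3−6)(3−10) = 1·(−5)·(−3)·(−7) = −105 ≡ 12, so v_2 = 12^{−1} = 12 (mod 13).
  i = 3 (α = 8): (8−2)(8−3)(8−6)(8−10) = 6·5·2·(−2) = −120 ≡ 10, so v_3 = 10^{−1} = 4 (mod 13).
  i = 4 (α = 6): (6−2)(6−3)(6−8)(6−10) = 4·3·(−2)·(−4) = 96 ≡ 5, so v_4 = 5^{−1} = 8 (mod 13).
  i = 5 (α = 10): (10−2)(10−3)(10−8)(10−6) = 8·7·2·4 = 448 ≡ 6, so v_5 = 6^{−1} = 11 (mod 13).
  v = [4, 12, 4, 8, 11].
Step 2: syndromes of r = [6, 2, 0, 6, 7] (all sums mod 13).
  S_0 = Σ v_i r_i = 4·6 + 12·2 + 4·0 + 8·6 + 11·7 = 173 ≡ 4.
  S_1 = Σ v_i α_i r_i = 4·2·6 + 12·3·2 + 4·8·0 + 8·6·6 + 11·10·7 = 1178 ≡ 8.
  α_i^2 mod 13 = [4, 9, 12, 10, 9].
  S_2 = Σ v_i α_i^2 r_i = 4·4·6 + 12·9·2 + 4·12·0 + 8·10·6 + 11·9·7 = 1485 ≡ 3.
  S = (4, 8, 3) ≠ 0, so r is not a codeword (an error is present).
Step 3: locate the error. For a single error e at position i, S_ℓ = v_i·e·α_i^ℓ, so α_err = S_1/S_0.
  S_0^{−1} = 4^{−1} = 10 (mod 13), so α_err = 8·10 = 80 ≡ 2 = α_1. Error position i = 1.
  Consistency check: S_2/S_1 = 3·5 = 15 ≡ 2 = α_err ✓ (single-error assumption holds).
Step 4: error magnitude e = S_0/v_1 = S_0·∏_{j≠1}(α_1 − α_j) = 4·10 = 40 ≡ 1 (mod 13).
Step 5: correct position 1: c_1 = r_1 − e = 6 − 1 ≡ 5 (mod 13). Hence c = [5, 2, 0, 6, 7].
  Check: interpolating c through the α_i gives m(x) = 11 + 10·x (degree < 2) with m(α_i) = c_i for every i, so c is indeed a codeword.


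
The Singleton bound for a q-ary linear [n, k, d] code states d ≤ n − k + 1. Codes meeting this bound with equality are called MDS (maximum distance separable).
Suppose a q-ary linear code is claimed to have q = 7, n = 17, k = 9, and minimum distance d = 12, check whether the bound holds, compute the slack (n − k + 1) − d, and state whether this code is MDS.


Singleton RHS = n − k + 1 = 9, slack = -3, bound violated (no such code; not MDS).

Singleton bound: d ≤ n − k + 1.
Here n = 17, k = 9, so n − k + 1 = 9.
Given d = 12, check d ≤ 9: NO.
Slack = (n − k + 1) − d = -3.
The slack is negative: d = 12 exceeds n − k + 1 = 9 by 3, so the Singleton bound is violated and no linear [17, 9, 12]_7 code can exist. In particular it is not MDS (MDS requires d = n − k + 1 exactly).
Description: the claimed parameters are [17, 9, 12]_7; such a code would be impossible (violates the Singleton bound).


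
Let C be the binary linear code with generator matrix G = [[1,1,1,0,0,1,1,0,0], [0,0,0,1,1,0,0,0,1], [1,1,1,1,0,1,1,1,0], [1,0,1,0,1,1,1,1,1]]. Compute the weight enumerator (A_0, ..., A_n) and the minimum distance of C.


Weight distribution: A_0 = 1, A_1 = 1, A_2 = 1, A_3 = 3, A_4 = 3, A_5 = 1, A_6 = 1, A_7 = 3, A_8 = 2. Minimum distance d = 1.

Enumerate all 2^4 = 16 messages m ∈ F_2^4.
For each, compute codeword c = mG in F_2^9, then tally its weight.
  m = 0000 → c = 000000000, weight = 0.
  m = 1000 → c = 111001100, weight = 5.
  m = 0100 → c = 000110001, weight = 3.
  m = 1100 → c = 111111101, weight = 8.
  m = 0010 → c = 111101110, weight = 7.
  m = 1010 → c = 000100010, weight = 2.
  m = 0110 → c = 111011111, weight = 8.
  m = 1110 → c = 000010011, weight = 3.
  m = 0001 → c = 101011111, weight = 7.
  m = 1001 → c = 010010011, weight = 4.
  m = 0101 → c = 101101110, weight = 6.
  m = 1101 → c = 010100010, weight = 3.
  m = 0011 → c = 010110001, weight = 4.
  m = 1011 → c = 101111101, weight = 7.
  m = 0111 → c = 010000000, weight = 1.
  m = 1111 → c = 101001100, weight = 4.
Tally weights:
  weight 0: 1 codewords.
  weight 1: 1 codewords.
  weight 2: 1 codewords.
  weight 3: 3 codewords.
  weight 4: 3 codewords.
  weight 5: 1 codewords.
  weight 6: 1 codewords.
  weight 7: 3 codewords.
  weight 8: 2 codewords.
Minimum distance d = smallest w > 0 with A_w > 0 = 1.
Sanity: Σ A_w = 16 = 2^4 = 16 ✓.


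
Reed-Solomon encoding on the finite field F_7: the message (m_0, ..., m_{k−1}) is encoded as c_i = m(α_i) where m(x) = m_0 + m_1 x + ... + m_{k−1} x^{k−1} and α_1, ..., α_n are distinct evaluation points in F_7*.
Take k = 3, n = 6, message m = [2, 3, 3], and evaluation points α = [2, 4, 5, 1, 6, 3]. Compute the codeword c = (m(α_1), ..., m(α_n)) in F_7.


c = [6, 6, 1, 1, 2, 3]

Message polynomial: m(x) = 2 + 3·x + 3·x^2 (mod 7).
For each evaluation point α_i, compute m(α_i) mod 7:
  α_1 = 2: Horner steps 3 → 2 → 6, so m(2) = 6.
  α_2 = 4: Horner steps 3 → 1 → 6, so m(4) = 6.
  α_3 = 5: Horner steps 3 → 4 → 1, so m(5) = 1.
  α_4 = 1: Horner steps 3 → 6 → 1, so m(1) = 1.
  α_5 = 6: Horner steps 3 → 0 → 2, so m(6) = 2.
  α_6 = 3: Horner steps 3 → 5 → 3, so m(3) = 3.
Codeword c = [6, 6, 1, 1, 2, 3] ∈ F_7^6.


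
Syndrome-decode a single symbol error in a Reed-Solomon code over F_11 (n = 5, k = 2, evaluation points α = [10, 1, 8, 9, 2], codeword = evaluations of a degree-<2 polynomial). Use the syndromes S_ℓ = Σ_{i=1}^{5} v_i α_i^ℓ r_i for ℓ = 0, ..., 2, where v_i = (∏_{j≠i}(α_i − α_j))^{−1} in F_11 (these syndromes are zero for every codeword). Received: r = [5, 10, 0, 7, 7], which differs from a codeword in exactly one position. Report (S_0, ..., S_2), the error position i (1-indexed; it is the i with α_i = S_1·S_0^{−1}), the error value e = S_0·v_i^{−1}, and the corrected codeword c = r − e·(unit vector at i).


S = (1, 9, 4), error at position 4, error magnitude e = 10, c = [5, 10, 0, 8, 7].

Step 1: column multipliers v_i = (∏_{j≠i}(α_i − α_j))^{−1} mod 11.
  i = 1 (α = 10): (10−1)(10−8)(10−9)(10−2) = 9·2·1·8 = 144 ≡ 1, so v_1 = 1^{−1} = 1 (mod 11).
  i = 2 (α = 1): (1−10)(1−8)(1−9)(1−2) = (−9)·(−7)·(−8)·(−1) = 504 ≡ 9, so v_2 = 9^{−1} = 5 (mod 11).
  i = 3 (α = 8): (8−10)(8−1)(8−9)(8−2) = (−2)·7·(−1)·6 = 84 ≡ 7, so v_3 = 7^{−1} = 8 (mod 11).
  i = 4 (α = 9): (9−10)(9−1)(9−8)(9−2) = (−1)·8·1·7 = −56 ≡ 10, so v_4 = 10^{−1} = 10 (mod 11).
  i = 5 (α = 2): (2−10)(2−1)(2−8)(2−9) = (−8)·1·(−6)·(−7) = −336 ≡ 5, so v_5 = 5^{−1} = 9 (mod 11).
  v = [1, 5, 8, 10, 9].
Step 2: syndromes of r = [5, 10, 0, 7, 7] (all sums mod 11).
  S_0 = Σ v_i r_i = 1·5 + 5·10 + 8·0 + 10·7 + 9·7 = 188 ≡ 1.
  S_1 = Σ v_i α_i r_i = 1·10·5 + 5·1·10 + 8·8·0 + 10·9·7 + 9·2·7 = 856 ≡ 9.
  α_i^2 mod 11 = [1, 1, 9, 4, 4].
  S_2 = Σ v_i α_i^2 r_i = 1·1·5 + 5·1·10 + 8·9·0 + 10·4·7 + 9·4·7 = 587 ≡ 4.
  S = (1, 9, 4) ≠ 0, so r is not a codeword (an error is present).
Step 3: locate the error. For a single error e at position i, S_ℓ = v_i·e·α_i^ℓ, so α_err = S_1/S_0.
  S_0^{−1} = 1^{−1} = 1 (mod 11), so α_err = 9·1 = 9 ≡ 9 = α_4. Error position i = 4.
  Consistency check: S_2/S_1 = 4·5 = 20 ≡ 9 = α_err ✓ (single-error assumption holds).
Step 4: error magnitude e = S_0/v_4 = S_0·∏_{j≠4}(α_4 − α_j) = 1·10 = 10 ≡ 10 (mod 11).
Step 5: correct position 4: c_4 = r_4 − e = 7 − 10 ≡ 8 (mod 11). Hence c = [5, 10, 0, 8, 7].
  Check: interpolating c through the α_i gives m(x) = 2 + 8·x (degree < 2) with m(α_i) = c_i for every i, so c is indeed a codeword.


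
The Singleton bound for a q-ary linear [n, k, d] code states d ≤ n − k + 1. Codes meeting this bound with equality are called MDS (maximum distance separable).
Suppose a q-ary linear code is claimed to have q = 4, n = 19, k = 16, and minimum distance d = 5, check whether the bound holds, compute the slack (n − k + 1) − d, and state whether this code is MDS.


Singleton RHS = n − k + 1 = 4, slack = -1, bound violated (no such code; not MDS).

Singleton bound: d ≤ n − k + 1.
Here n = 19, k = 16, so n − k + 1 = 4.
Given d = 5, check d ≤ 4: NO.
Slack = (n − k + 1) − d = -1.
The slack is negative: d = 5 exceeds n − k + 1 = 4 by 1, so the Singleton bound is violated and no linear [19, 16, 5]_4 code can exist. In particular it is not MDS (MDS requires d = n − k + 1 exactly).
Description: the claimed parameters are [19, 16, 5]_4; such a code would be impossible (violates the Singleton bound).


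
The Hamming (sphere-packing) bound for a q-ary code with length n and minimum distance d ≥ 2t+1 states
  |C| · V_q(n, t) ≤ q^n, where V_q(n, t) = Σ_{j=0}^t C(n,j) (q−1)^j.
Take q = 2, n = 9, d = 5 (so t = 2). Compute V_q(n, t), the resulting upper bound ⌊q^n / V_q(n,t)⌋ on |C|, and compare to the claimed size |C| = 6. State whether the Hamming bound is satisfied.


V_q(n, t) = 46, q^n = 512, Hamming bound = 11, |C| = 6 ≤ bound (satisfied).

Step 1: Compute V_q(n, t) = Σ_{j=0}^2 C(n, j) (q−1)^j.
  j = 0: C(9,0)·(1)^0 = 1·1 = 1.
  j = 1: C(9,1)·(1)^1 = 9·1 = 9.
  j = 2: C(9,2)·(1)^2 = 36·1 = 36.
  V_q(n, t) = 1 + 9 + 36 = 46.
Step 2: q^n = 2^9 = 512.
Step 3: Hamming bound ⌊q^n / V_q(n,t)⌋ = ⌊512/46⌋ = 11.
Step 4: Compare |C| = 6 to 11: satisfied.
The claimed |C| lies below the Hamming bound.


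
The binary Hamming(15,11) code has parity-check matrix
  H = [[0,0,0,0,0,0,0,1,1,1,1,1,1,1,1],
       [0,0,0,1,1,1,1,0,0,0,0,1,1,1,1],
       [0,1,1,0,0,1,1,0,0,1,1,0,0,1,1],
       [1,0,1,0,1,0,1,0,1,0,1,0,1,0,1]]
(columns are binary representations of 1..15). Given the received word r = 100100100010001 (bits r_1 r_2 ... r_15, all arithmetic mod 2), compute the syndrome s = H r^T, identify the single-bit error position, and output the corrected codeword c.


s = (0, 1, 1, 0)^T, error position = 6, corrected codeword c = 100101100010001

Compute s = H r^T mod 2 one row at a time:
  s_1 = 0 + 0 + 0 + 1 + 0 + 0 + 0 + 1 = 2 ≡ 0 (mod 2).
  s_2 = 1 + 0 + 0 + 1 + 0 + 0 + 0 + 1 = 3 ≡ 1 (mod 2).
  s_3 = 0 + 0 + 0 + 1 + 0 + 1 + 0 + 1 = 3 ≡ 1 (mod 2).
  s_4 = 1 + 0 + 0 + 1 + 0 + 1 + 0 + 1 = 4 ≡ 0 (mod 2).
s = (0, 1, 1, 0)^T — this equals column 6 of H (binary 0110), so error is at position 6.
Correct: flip bit 6 of r = 100100100010001 to get c = 100101100010001.


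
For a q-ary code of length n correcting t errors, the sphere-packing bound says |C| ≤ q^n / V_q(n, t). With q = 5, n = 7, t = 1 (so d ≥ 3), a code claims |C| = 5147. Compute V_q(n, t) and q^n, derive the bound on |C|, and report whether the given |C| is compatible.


V_q(n, t) = 29, q^n = 78125, Hamming bound = 2693, |C| = 5147 > bound (violated).

Step 1: Compute V_q(n, t) = Σ_{j=0}^1 C(n, j) (q−1)^j.
  j = 0: C(7,0)·(4)^0 = 1·1 = 1.
  j = 1: C(7,1)·(4)^1 = 7·4 = 28.
  V_q(n, t) = 1 + 28 = 29.
Step 2: q^n = 5^7 = 78125.
Step 3: Hamming bound ⌊q^n / V_q(n,t)⌋ = ⌊78125/29⌋ = 2693.
Step 4: Compare |C| = 5147 to 2693: violated.
The claimed |C| lies above the Hamming bound, so no 5-ary code of length 7 with d ≥ 3 can have 5147 codewords.


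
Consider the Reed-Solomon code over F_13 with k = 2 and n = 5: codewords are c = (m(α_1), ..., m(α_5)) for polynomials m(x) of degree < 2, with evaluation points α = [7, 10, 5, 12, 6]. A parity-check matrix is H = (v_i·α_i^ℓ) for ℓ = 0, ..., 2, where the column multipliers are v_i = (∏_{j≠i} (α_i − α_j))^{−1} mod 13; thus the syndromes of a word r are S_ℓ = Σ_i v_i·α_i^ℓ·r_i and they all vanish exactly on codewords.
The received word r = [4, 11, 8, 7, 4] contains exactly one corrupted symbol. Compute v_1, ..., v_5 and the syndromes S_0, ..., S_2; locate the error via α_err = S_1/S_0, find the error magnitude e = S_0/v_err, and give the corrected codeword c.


S = (12, 7, 3), error at position 5, error magnitude e = 11, c = [4, 11, 8, 7, 6].

Step 1: column multipliers v_i = (∏_{j≠i}(α_i − α_j))^{−1} mod 13.
  i = 1 (α = 7): (7−10)(7−5)(7−12)(7−6) = (−3)·2·(−5)·1 = 30 ≡ 4, so v_1 = 4^{−1} = 10 (mod 13).
  i = 2 (α = 10): (10−7)(10−5)(10−12)(10−6) = 3·5·(−2)·4 = −120 ≡ 10, so v_2 = 10^{−1} = 4 (mod 13).
  i = 3 (α = 5): (5−7)(5−10)(5−12)(5−6) = (−2)·(−5)·(−7)·(−1) = 70 ≡ 5, so v_3 = 5^{−1} = 8 (mod 13).
  i = 4 (α = 12): (12−7)(12−10)(12−5)(12−6) = 5·2·7·6 = 420 ≡ 4, so v_4 = 4^{−1} = 10 (mod 13).
  i = 5 (α = 6): (6−7)(6−10)(6−5)(6−12) = (−1)·(−4)·1·(−6) = −24 ≡ 2, so v_5 = 2^{−1} = 7 (mod 13).
  v = [10, 4, 8, 10, 7].
Step 2: syndromes of r = [4, 11, 8, 7, 4] (all sums mod 13).
  S_0 = Σ v_i r_i = 10·4 + 4·11 + 8·8 + 10·7 + 7·4 = 246 ≡ 12.
  S_1 = Σ v_i α_i r_i = 10·7·4 + 4·10·11 + 8·5·8 + 10·12·7 + 7·6·4 = 2048 ≡ 7.
  α_i^2 mod 13 = [10, 9, 12, 1, 10].
  S_2 = Σ v_i α_i^2 r_i = 10·10·4 + 4·9·11 + 8·12·8 + 10·1·7 + 7·10·4 = 1914 ≡ 3.
  S = (12, 7, 3) ≠ 0, so r is not a codeword (an error is present).
Step 3: locate the error. For a single error e at position i, S_ℓ = v_i·e·α_i^ℓ, so α_err = S_1/S_0.
  S_0^{−1} = 12^{−1} = 12 (mod 13), so α_err = 7·12 = 84 ≡ 6 = α_5. Error position i = 5.
  Consistency check: S_2/S_1 = 3·2 = 6 ≡ 6 = α_err ✓ (single-error assumption holds).
Step 4: error magnitude e = S_0/v_5 = S_0·∏_{j≠5}(α_5 − α_j) = 12·2 = 24 ≡ 11 (mod 13).
Step 5: correct position 5: c_5 = r_5 − e = 4 − 11 ≡ 6 (mod 13). Hence c = [4, 11, 8, 7, 6].
  Check: interpolating c through the α_i gives m(x) = 5 + 11·x (degree < 2) with m(α_i) = c_i for every i, so c is indeed a codeword.


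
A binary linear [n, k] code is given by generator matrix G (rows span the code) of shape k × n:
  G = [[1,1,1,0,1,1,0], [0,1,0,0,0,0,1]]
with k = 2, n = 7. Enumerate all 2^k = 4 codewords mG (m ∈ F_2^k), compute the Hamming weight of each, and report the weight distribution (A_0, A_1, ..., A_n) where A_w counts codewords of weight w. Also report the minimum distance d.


Weight distribution: A_0 = 1, A_2 = 1, A_5 = 2. Minimum distance d = 2.

Enumerate all 2^2 = 4 messages m ∈ F_2^2.
For each, compute codeword c = mG in F_2^7, then tally its weight.
  m = 00 → c = 0000000, weight = 0.
  m = 10 → c = 1110110, weight = 5.
  m = 01 → c = 0100001, weight = 2.
  m = 11 → c = 1010111, weight = 5.
Tally weights:
  weight 0: 1 codewords.
  weight 2: 1 codewords.
  weight 5: 2 codewords.
Minimum distance d = smallest w > 0 with A_w > 0 = 2.
Sanity: Σ A_w = 4 = 2^2 = 4 ✓.


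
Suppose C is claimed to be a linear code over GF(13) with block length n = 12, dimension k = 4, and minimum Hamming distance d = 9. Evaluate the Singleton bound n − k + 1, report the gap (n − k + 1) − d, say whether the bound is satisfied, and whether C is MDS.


Singleton RHS = n − k + 1 = 9, slack = 0, bound satisfied, MDS.

Singleton bound: d ≤ n − k + 1.
Here n = 12, k = 4, so n − k + 1 = 9.
Given d = 9, check d ≤ 9: YES.
Slack = (n − k + 1) − d = 0.
The code is MDS (slack = 0).
Description: the claimed parameters are [12, 4, 9]_13; such a code would be MDS (meets Singleton bound).


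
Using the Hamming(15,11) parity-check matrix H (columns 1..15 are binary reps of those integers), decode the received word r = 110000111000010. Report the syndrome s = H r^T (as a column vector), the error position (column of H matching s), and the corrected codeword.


s = (1, 0, 1, 1)^T, error position = 11, corrected codeword c = 110000111010010

Compute s = H r^T mod 2 one row at a time:
  s_1 = 1 + 1 + 0 + 0 + 0 + 0 + 1 + 0 = 3 ≡ 1 (mod 2).
  s_2 = 0 + 0 + 0 + 1 + 0 + 0 + 1 + 0 = 2 ≡ 0 (mod 2).
  s_3 = 1 + 0 + 0 + 1 + 0 + 0 + 1 + 0 = 3 ≡ 1 (mod 2).
  s_4 = 1 + 0 + 0 + 1 + 1 + 0 + 0 + 0 = 3 ≡ 1 (mod 2).
s = (1, 0, 1, 1)^T — this equals column 11 of H (binary 1011), so error is at position 11.
Correct: flip bit 11 of r = 110000111000010 to get c = 110000111010010.


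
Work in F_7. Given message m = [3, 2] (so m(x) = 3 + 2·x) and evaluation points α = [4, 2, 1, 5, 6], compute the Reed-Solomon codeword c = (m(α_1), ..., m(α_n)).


c = [4, 0, 5, 6, 1]

Message polynomial: m(x) = 3 + 2·x (mod 7).
For each evaluation point α_i, compute m(α_i) mod 7:
  α_1 = 4: Horner steps 2 → 4, so m(4) = 4.
  α_2 = 2: Horner steps 2 → 0, so m(2) = 0.
  α_3 = 1: Horner steps 2 → 5, so m(1) = 5.
  α_4 = 5: Horner steps 2 → 6, so m(5) = 6.
  α_5 = 6: Horner steps 2 → 1, so m(6) = 1.
Codeword c = [4, 0, 5, 6, 1] ∈ F_7^5.


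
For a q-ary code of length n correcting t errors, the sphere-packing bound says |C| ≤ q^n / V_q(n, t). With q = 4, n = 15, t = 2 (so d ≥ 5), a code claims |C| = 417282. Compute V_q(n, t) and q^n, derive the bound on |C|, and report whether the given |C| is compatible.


V_q(n, t) = 991, q^n = 1073741824, Hamming bound = 1083493, |C| = 417282 ≤ bound (satisfied).

Step 1: Compute V_q(n, t) = Σ_{j=0}^2 C(n, j) (q−1)^j.
  j = 0: C(15,0)·(3)^0 = 1·1 = 1.
  j = 1: C(15,1)·(3)^1 = 15·3 = 45.
  j = 2: C(15,2)·(3)^2 = 105·9 = 945.
  V_q(n, t) = 1 + 45 + 945 = 991.
Step 2: q^n = 4^15 = 1073741824.
Step 3: Hamming bound ⌊q^n / V_q(n,t)⌋ = ⌊1073741824/991⌋ = 1083493.
Step 4: Compare |C| = 417282 to 1083493: satisfied.
The claimed |C| lies below the Hamming bound.


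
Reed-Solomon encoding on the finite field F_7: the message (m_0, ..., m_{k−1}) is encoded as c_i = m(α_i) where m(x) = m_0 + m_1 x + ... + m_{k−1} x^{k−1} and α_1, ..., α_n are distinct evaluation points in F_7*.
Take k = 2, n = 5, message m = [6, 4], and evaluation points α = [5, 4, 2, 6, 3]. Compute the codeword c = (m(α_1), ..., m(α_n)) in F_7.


c = [5, 1, 0, 2, 4]

Message polynomial: m(x) = 6 + 4·x (mod 7).
For each evaluation point α_i, compute m(α_i) mod 7:
  α_1 = 5: Horner steps 4 → 5, so m(5) = 5.
  α_2 = 4: Horner steps 4 → 1, so m(4) = 1.
  α_3 = 2: Horner steps 4 → 0, so m(2) = 0.
  α_4 = 6: Horner steps 4 → 2, so m(6) = 2.
  α_5 = 3: Horner steps 4 → 4, so m(3) = 4.
Codeword c = [5, 1, 0, 2, 4] ∈ F_7^5.


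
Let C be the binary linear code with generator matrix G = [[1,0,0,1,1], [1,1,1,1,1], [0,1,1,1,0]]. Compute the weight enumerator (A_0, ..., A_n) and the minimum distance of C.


Weight distribution: A_0 = 1, A_1 = 1, A_2 = 2, A_3 = 2, A_4 = 1, A_5 = 1. Minimum distance d = 1.

Enumerate all 2^3 = 8 messages m ∈ F_2^3.
For each, compute codeword c = mG in F_2^5, then tally its weight.
  m = 000 → c = 00000, weight = 0.
  m = 100 → c = 10011, weight = 3.
  m = 010 → c = 11111, weight = 5.
  m = 110 → c = 01100, weight = 2.
  m = 001 → c = 01110, weight = 3.
  m = 101 → c = 11101, weight = 4.
  m = 011 → c = 10001, weight = 2.
  m = 111 → c = 00010, weight = 1.
Tally weights:
  weight 0: 1 codewords.
  weight 1: 1 codewords.
  weight 2: 2 codewords.
  weight 3: 2 codewords.
  weight 4: 1 codewords.
  weight 5: 1 codewords.
Minimum distance d = smallest w > 0 with A_w > 0 = 1.
Sanity: Σ A_w = 8 = 2^3 = 8 ✓.


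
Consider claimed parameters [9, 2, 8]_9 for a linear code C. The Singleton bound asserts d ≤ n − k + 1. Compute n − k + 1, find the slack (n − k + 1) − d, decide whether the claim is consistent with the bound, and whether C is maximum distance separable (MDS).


Singleton RHS = n − k + 1 = 8, slack = 0, bound satisfied, MDS.

Singleton bound: d ≤ n − k + 1.
Here n = 9, k = 2, so n − k + 1 = 8.
Given d = 8, check d ≤ 8: YES.
Slack = (n − k + 1) − d = 0.
The code is MDS (slack = 0).
Description: the claimed parameters are [9, 2, 8]_9; such a code would be MDS (meets Singleton bound).


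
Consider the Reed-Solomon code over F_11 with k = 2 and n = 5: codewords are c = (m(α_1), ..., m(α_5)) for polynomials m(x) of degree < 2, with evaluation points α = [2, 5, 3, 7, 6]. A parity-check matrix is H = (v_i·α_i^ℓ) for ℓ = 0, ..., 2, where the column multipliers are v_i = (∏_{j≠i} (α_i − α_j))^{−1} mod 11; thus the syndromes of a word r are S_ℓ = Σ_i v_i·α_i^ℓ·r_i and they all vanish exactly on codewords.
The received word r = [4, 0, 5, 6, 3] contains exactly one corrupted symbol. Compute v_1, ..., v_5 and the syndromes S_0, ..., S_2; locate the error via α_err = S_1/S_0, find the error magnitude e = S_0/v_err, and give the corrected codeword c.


S = (7, 3, 6), error at position 1, error magnitude e = 2, c = [2, 0, 5, 6, 3].

Step 1: column multipliers v_i = (∏_{j≠i}(α_i − α_j))^{−1} mod 11.
  i = 1 (α = 2): (2−5)(2−3)(2−7)(2−6) = (−3)·(−1)·(−5)·(−4) = 60 ≡ 5, so v_1 = 5^{−1} = 9 (mod 11).
  i = 2 (α = 5): (5−2)(5−3)(5−7)(5−6) = 3·2·(−2)·(−1) = 12 ≡ 1, so v_2 = 1^{−1} = 1 (mod 11).
  i = 3 (α = 3): (3−2)(3−5)(3−7)(3−6) = 1·(−2)·(−4)·(−3) = −24 ≡ 9, so v_3 = 9^{−1} = 5 (mod 11).
  i = 4 (α = 7): (7−2)(7−5)(7−3)(7−6) = 5·2·4·1 = 40 ≡ 7, so v_4 = 7^{−1} = 8 (mod 11).
  i = 5 (α = 6): (6−2)(6−5)(6−3)(6−7) = 4·1·3·(−1) = −12 ≡ 10, so v_5 = 10^{−1} = 10 (mod 11).
  v = [9, 1, 5, 8, 10].
Step 2: syndromes of r = [4, 0, 5, 6, 3] (all sums mod 11).
  S_0 = Σ v_i r_i = 9·4 + 1·0 + 5·5 + 8·6 + 10·3 = 139 ≡ 7.
  S_1 = Σ v_i α_i r_i = 9·2·4 + 1·5·0 + 5·3·5 + 8·7·6 + 10·6·3 = 663 ≡ 3.
  α_i^2 mod 11 = [4, 3, 9, 5, 3].
  S_2 = Σ v_i α_i^2 r_i = 9·4·4 + 1·3·0 + 5·9·5 + 8·5·6 + 10·3·3 = 699 ≡ 6.
  S = (7, 3, 6) ≠ 0, so r is not a codeword (an error is present).
Step 3: locate the error. For a single error e at position i, S_ℓ = v_i·e·α_i^ℓ, so α_err = S_1/S_0.
  S_0^{−1} = 7^{−1} = 8 (mod 11), so α_err = 3·8 = 24 ≡ 2 = α_1. Error position i = 1.
  Consistency check: S_2/S_1 = 6·4 = 24 ≡ 2 = α_err ✓ (single-error assumption holds).
Step 4: error magnitude e = S_0/v_1 = S_0·∏_{j≠1}(α_1 − α_j) = 7·5 = 35 ≡ 2 (mod 11).
Step 5: correct position 1: c_1 = r_1 − e = 4 − 2 ≡ 2 (mod 11). Hence c = [2, 0, 5, 6, 3].
  Check: interpolating c through the α_i gives m(x) = 7 + 3·x (degree < 2) with m(α_i) = c_i for every i, so c is indeed a codeword.


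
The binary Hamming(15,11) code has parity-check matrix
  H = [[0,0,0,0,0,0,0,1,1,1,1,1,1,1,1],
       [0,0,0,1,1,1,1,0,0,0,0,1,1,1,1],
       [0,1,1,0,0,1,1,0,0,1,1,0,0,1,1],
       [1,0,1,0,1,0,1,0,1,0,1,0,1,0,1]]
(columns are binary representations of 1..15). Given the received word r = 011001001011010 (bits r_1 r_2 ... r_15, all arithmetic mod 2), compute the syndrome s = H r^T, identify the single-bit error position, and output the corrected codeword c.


s = (0, 1, 1, 1)^T, error position = 7, corrected codeword c = 011001101011010

Compute s = H r^T mod 2 one row at a time:
  s_1 = 0 + 1 + 0 + 1 + 1 + 0 + 1 + 0 = 4 ≡ 0 (mod 2).
  s_2 = 0 + 0 + 1 + 0 + 1 + 0 + 1 + 0 = 3 ≡ 1 (mod 2).
  s_3 = 1 + 1 + 1 + 0 + 0 + 1 + 1 + 0 = 5 ≡ 1 (mod 2).
  s_4 = 0 + 1 + 0 + 0 + 1 + 1 + 0 + 0 = 3 ≡ 1 (mod 2).
s = (0, 1, 1, 1)^T — this equals column 7 of H (binary 0111), so error is at position 7.
Correct: flip bit 7 of r = 011001001011010 to get c = 011001101011010.


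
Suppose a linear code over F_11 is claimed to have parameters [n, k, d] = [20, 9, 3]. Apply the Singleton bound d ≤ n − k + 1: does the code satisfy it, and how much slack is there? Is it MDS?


Singleton RHS = n − k + 1 = 12, slack = 9, bound satisfied, not MDS.

Singleton bound: d ≤ n − k + 1.
Here n = 20, k = 9, so n − k + 1 = 12.
Given d = 3, check d ≤ 12: YES.
Slack = (n − k + 1) − d = 9.
The code is NOT MDS (slack = 9 > 0).
Description: the claimed parameters are [20, 9, 3]_11; such a code would be non-MDS.


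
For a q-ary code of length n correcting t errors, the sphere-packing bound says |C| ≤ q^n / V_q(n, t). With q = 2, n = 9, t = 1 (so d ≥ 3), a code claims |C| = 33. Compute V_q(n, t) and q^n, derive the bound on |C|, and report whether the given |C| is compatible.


V_q(n, t) = 10, q^n = 512, Hamming bound = 51, |C| = 33 ≤ bound (satisfied).

Step 1: Compute V_q(n, t) = Σ_{j=0}^1 C(n, j) (q−1)^j.
  j = 0: C(9,0)·(1)^0 = 1·1 = 1.
  j = 1: C(9,1)·(1)^1 = 9·1 = 9.
  V_q(n, t) = 1 + 9 = 10.
Step 2: q^n = 2^9 = 512.
Step 3: Hamming bound ⌊q^n / V_q(n,t)⌋ = ⌊512/10⌋ = 51.
Step 4: Compare |C| = 33 to 51: satisfied.
The claimed |C| lies below the Hamming bound.


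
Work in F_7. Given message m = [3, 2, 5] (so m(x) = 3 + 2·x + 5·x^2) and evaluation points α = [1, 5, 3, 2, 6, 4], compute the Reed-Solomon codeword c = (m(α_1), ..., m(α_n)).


c = [3, 5, 5, 6, 6, 0]

Message polynomial: m(x) = 3 + 2·x + 5·x^2 (mod 7).
For each evaluation point α_i, compute m(α_i) mod 7:
  α_1 = 1: Horner steps 5 → 0 → 3, so m(1) = 3.
  α_2 = 5: Horner steps 5 → 6 → 5, so m(5) = 5.
  α_3 = 3: Horner steps 5 → 3 → 5, so m(3) = 5.
  α_4 = 2: Horner steps 5 → 5 → 6, so m(2) = 6.
  α_5 = 6: Horner steps 5 → 4 → 6, so m(6) = 6.
  α_6 = 4: Horner steps 5 → 1 → 0, so m(4) = 0.
Codeword c = [3, 5, 5, 6, 6, 0] ∈ F_7^6.


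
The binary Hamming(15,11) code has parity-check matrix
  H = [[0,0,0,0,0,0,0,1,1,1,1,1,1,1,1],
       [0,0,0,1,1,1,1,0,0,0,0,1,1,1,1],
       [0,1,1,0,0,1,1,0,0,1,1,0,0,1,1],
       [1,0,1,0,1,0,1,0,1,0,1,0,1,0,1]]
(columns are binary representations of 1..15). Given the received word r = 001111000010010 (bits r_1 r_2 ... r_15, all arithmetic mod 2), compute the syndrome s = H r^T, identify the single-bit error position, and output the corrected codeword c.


s = (0, 0, 0, 1)^T, error position = 1, corrected codeword c = 101111000010010

Compute s = H r^T mod 2 one row at a time:
  s_1 = 0 + 0 + 0 + 1 + 0 + 0 + 1 + 0 = 2 ≡ 0 (mod 2).
  s_2 = 1 + 1 + 1 + 0 + 0 + 0 + 1 + 0 = 4 ≡ 0 (mod 2).
  s_3 = 0 + 1 + 1 + 0 + 0 + 1 + 1 + 0 = 4 ≡ 0 (mod 2).
  s_4 = 0 + 1 + 1 + 0 + 0 + 1 + 0 + 0 = 3 ≡ 1 (mod 2).
s = (0, 0, 0, 1)^T — this equals column 1 of H (binary 0001), so error is at position 1.
Correct: flip bit 1 of r = 001111000010010 to get c = 101111000010010.


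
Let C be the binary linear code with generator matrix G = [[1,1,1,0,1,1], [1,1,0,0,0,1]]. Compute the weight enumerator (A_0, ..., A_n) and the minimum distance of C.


Weight distribution: A_0 = 1, A_2 = 1, A_3 = 1, A_5 = 1. Minimum distance d = 2.

Enumerate all 2^2 = 4 messages m ∈ F_2^2.
For each, compute codeword c = mG in F_2^6, then tally its weight.
  m = 00 → c = 000000, weight = 0.
  m = 10 → c = 111011, weight = 5.
  m = 01 → c = 110001, weight = 3.
  m = 11 → c = 001010, weight = 2.
Tally weights:
  weight 0: 1 codewords.
  weight 2: 1 codewords.
  weight 3: 1 codewords.
  weight 5: 1 codewords.
Minimum distance d = smallest w > 0 with A_w > 0 = 2.
Sanity: Σ A_w = 4 = 2^2 = 4 ✓.


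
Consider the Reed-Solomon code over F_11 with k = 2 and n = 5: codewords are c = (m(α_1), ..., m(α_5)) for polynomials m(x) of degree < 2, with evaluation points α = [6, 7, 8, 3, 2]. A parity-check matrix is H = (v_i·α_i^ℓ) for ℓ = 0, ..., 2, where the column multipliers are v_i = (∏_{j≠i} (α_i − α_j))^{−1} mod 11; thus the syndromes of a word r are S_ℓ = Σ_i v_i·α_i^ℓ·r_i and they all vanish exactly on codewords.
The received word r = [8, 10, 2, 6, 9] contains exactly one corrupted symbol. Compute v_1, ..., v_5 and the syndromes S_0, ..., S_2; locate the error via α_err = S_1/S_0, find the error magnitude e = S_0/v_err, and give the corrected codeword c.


S = (8, 1, 7), error at position 2, error magnitude e = 5, c = [8, 5, 2, 6, 9].

Step 1: column multipliers v_i = (∏_{j≠i}(α_i − α_j))^{−1} mod 11.
  i = 1 (α = 6): (6−7)(6−8)(6−3)(6−2) = (−1)·(−2)·3·4 = 24 ≡ 2, so v_1 = 2^{−1} = 6 (mod 11).
  i = 2 (α = 7): (7−6)(7−8)(7−3)(7−2) = 1·(−1)·4·5 = −20 ≡ 2, so v_2 = 2^{−1} = 6 (mod 11).
  i = 3 (α = 8): (8−6)(8−7)(8−3)(8−2) = 2·1·5·6 = 60 ≡ 5, so v_3 = 5^{−1} = 9 (mod 11).
  i = 4 (α = 3): (3−6)(3−7)(3−8)(3−2) = (−3)·(−4)·(−5)·1 = −60 ≡ 6, so v_4 = 6^{−1} = 2 (mod 11).
  i = 5 (α = 2): (2−6)(2−7)(2−8)(2−3) = (−4)·(−5)·(−6)·(−1) = 120 ≡ 10, so v_5 = 10^{−1} = 10 (mod 11).
  v = [6, 6, 9, 2, 10].
Step 2: syndromes of r = [8, 10, 2, 6, 9] (all sums mod 11).
  S_0 = Σ v_i r_i = 6·8 + 6·10 + 9·2 + 2·6 + 10·9 = 228 ≡ 8.
  S_1 = Σ v_i α_i r_i = 6·6·8 + 6·7·10 + 9·8·2 + 2·3·6 + 10·2·9 = 1068 ≡ 1.
  α_i^2 mod 11 = [3, 5, 9, 9, 4].
  S_2 = Σ v_i α_i^2 r_i = 6·3·8 + 6·5·10 + 9·9·2 + 2·9·6 + 10·4·9 = 1074 ≡ 7.
  S = (8, 1, 7) ≠ 0, so r is not a codeword (an error is present).
Step 3: locate the error. For a single error e at position i, S_ℓ = v_i·e·α_i^ℓ, so α_err = S_1/S_0.
  S_0^{−1} = 8^{−1} = 7 (mod 11), so α_err = 1·7 = 7 ≡ 7 = α_2. Error position i = 2.
  Consistency check: S_2/S_1 = 7·1 = 7 ≡ 7 = α_err ✓ (single-error assumption holds).
Step 4: error magnitude e = S_0/v_2 = S_0·∏_{j≠2}(α_2 − α_j) = 8·2 = 16 ≡ 5 (mod 11).
Step 5: correct position 2: c_2 = r_2 − e = 10 − 5 ≡ 5 (mod 11). Hence c = [8, 5, 2, 6, 9].
  Check: interpolating c through the α_i gives m(x) = 4 + 8·x (degree < 2) with m(α_i) = c_i for every i, so c is indeed a codeword.


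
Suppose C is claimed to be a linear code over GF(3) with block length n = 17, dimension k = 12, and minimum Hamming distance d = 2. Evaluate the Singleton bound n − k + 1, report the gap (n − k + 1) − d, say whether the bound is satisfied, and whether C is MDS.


Singleton RHS = n − k + 1 = 6, slack = 4, bound satisfied, not MDS.

Singleton bound: d ≤ n − k + 1.
Here n = 17, k = 12, so n − k + 1 = 6.
Given d = 2, check d ≤ 6: YES.
Slack = (n − k + 1) − d = 4.
The code is NOT MDS (slack = 4 > 0).
Description: the claimed parameters are [17, 12, 2]_3; such a code would be non-MDS.


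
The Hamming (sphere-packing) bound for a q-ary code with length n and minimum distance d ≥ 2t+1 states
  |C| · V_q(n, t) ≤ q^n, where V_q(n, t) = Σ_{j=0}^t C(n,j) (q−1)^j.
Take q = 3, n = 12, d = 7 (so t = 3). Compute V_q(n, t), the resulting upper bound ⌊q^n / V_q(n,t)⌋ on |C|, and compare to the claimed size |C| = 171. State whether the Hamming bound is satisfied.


V_q(n, t) = 2049, q^n = 531441, Hamming bound = 259, |C| = 171 ≤ bound (satisfied).

Step 1: Compute V_q(n, t) = Σ_{j=0}^3 C(n, j) (q−1)^j.
  j = 0: C(12,0)·(2)^0 = 1·1 = 1.
  j = 1: C(12,1)·(2)^1 = 12·2 = 24.
  j = 2: C(12,2)·(2)^2 = 66·4 = 264.
  j = 3: C(12,3)·(2)^3 = 220·8 = 1760.
  V_q(n, t) = 1 + 24 + 264 + 1760 = 2049.
Step 2: q^n = 3^12 = 531441.
Step 3: Hamming bound ⌊q^n / V_q(n,t)⌋ = ⌊531441/2049⌋ = 259.
Step 4: Compare |C| = 171 to 259: satisfied.
The claimed |C| lies below the Hamming bound.


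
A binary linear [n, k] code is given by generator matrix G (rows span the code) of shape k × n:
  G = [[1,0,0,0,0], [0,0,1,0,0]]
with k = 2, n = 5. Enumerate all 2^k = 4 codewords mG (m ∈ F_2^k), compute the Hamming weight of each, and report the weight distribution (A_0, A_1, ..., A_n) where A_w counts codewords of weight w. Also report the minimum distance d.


Weight distribution: A_0 = 1, A_1 = 2, A_2 = 1. Minimum distance d = 1.

Enumerate all 2^2 = 4 messages m ∈ F_2^2.
For each, compute codeword c = mG in F_2^5, then tally its weight.
  m = 00 → c = 00000, weight = 0.
  m = 10 → c = 10000, weight = 1.
  m = 01 → c = 00100, weight = 1.
  m = 11 → c = 10100, weight = 2.
Tally weights:
  weight 0: 1 codewords.
  weight 1: 2 codewords.
  weight 2: 1 codewords.
Minimum distance d = smallest w > 0 with A_w > 0 = 1.
Sanity: Σ A_w = 4 = 2^2 = 4 ✓.
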